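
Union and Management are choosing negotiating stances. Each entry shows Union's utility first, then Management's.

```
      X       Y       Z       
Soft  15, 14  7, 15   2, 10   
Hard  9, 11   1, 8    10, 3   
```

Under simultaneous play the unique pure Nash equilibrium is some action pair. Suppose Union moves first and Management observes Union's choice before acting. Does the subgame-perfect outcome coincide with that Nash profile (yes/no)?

no

Management best-responds to each possible Union move:
- Soft: Management compares 14, 15, 10 and picks Y; Union would get 7.
- Hard: Management compares 11, 8, 3 and picks X; Union would get 9.
Maximizing over 7, 9, Union chooses Hard. Subgame-perfect outcome: (Hard, X) with payoffs (9, 11).
Now find the simultaneous Nash equilibrium.
Union's best replies: X→Soft; Y→Soft; Z→Hard.
Management's best replies: Soft→Y; Hard→X.
The unique mutual best reply is (Soft, Y), giving (7, 15).
Sequential outcome (Hard, X) differs from the Nash profile (Soft, Y).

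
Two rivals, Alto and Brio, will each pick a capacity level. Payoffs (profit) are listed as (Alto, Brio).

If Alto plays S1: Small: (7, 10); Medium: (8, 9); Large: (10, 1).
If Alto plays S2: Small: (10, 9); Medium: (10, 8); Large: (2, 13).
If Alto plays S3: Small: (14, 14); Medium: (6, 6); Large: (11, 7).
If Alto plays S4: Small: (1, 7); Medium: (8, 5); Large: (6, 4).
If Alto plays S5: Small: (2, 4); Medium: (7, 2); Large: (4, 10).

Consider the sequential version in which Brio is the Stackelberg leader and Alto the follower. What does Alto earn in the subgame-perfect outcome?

Work backward from Alto's decision.
- Small: BR = S3, leader payoff 14.
- Medium: BR = S2, leader payoff 8.
- Large: BR = S3, leader payoff 7.
Among 14, 8, 7, the best is 14 at Small. Subgame-perfect outcome: (S3, Small) with payoffs (14, 14).

14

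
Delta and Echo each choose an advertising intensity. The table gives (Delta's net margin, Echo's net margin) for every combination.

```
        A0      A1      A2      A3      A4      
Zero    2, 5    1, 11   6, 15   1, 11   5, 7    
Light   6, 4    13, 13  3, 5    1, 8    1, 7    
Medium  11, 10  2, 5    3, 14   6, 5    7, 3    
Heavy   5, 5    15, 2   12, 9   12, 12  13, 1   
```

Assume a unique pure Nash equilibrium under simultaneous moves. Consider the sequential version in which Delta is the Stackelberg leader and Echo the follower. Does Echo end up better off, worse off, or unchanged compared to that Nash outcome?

better off

Solve by backward induction (Delta leads).
- Zero: BR = A2, leader payoff 6.
- Light: BR = A1, leader payoff 13.
- Medium: BR = A2, leader payoff 3.
- Heavy: BR = A3, leader payoff 12.
Maximizing over 6, 13, 3, 12, Delta chooses Light. Subgame-perfect outcome: (Light, A1) with payoffs (13, 13).
Under simultaneous play:
Delta's best replies: A0→Medium; A1→Heavy; A2→Heavy; A3→Heavy; A4→Heavy.
Echo's best replies: Zero→A2; Light→A1; Medium→A2; Heavy→A3.
Only (Heavy, A3) has each player best-responding; Nash payoffs (12, 12).
Echo earns 13 sequentially versus 12 at the Nash outcome: better off.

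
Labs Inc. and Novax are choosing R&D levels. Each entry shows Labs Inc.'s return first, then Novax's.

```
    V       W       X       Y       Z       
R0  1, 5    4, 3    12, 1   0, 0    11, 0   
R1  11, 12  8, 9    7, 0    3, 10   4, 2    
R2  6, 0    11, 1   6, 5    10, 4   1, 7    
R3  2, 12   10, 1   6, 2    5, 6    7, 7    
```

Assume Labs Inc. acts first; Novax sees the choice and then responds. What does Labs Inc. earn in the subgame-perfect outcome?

11

Work backward from Novax's decision.
- R0: Novax compares 5, 3, 1, 0, 0 and picks V; Labs Inc. would get 1.
- R1: Novax compares 12, 9, 0, 10, 2 and picks V; Labs Inc. would get 11.
- R2: Novax compares 0, 1, 5, 4, 7 and picks Z; Labs Inc. would get 1.
- R3: Novax compares 12, 1, 2, 6, 7 and picks V; Labs Inc. would get 2.
Among 1, 11, 1, 2, the best is 11 at R1. Subgame-perfect outcome: (R1, V) with payoffs (11, 12).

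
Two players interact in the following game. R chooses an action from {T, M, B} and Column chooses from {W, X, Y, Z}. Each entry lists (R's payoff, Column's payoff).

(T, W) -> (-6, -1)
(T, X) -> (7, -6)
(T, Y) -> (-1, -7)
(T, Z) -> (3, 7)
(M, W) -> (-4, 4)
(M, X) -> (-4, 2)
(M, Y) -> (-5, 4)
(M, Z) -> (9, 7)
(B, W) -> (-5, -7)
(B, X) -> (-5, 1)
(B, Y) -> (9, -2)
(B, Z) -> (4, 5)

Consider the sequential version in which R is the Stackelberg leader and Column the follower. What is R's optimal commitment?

M

Work backward from Column's decision.
- T: BR = Z, leader payoff 3.
- M: BR = Z, leader payoff 9.
- B: BR = Z, leader payoff 4.
Among 3, 9, 4, the best is 9 at M. Subgame-perfect outcome: (M, Z) with payoffs (9, 7).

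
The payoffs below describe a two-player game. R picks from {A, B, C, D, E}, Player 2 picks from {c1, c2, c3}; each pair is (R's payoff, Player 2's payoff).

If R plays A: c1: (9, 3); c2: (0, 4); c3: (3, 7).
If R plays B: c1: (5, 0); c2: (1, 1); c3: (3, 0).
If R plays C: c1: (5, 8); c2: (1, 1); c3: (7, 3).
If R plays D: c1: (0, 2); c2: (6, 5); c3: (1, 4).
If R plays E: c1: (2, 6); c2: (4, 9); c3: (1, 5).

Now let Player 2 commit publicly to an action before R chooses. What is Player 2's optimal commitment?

R best-responds to each possible Player 2 move:
- c1 → R plays A (best of 9, 5, 5, 0, 2); Player 2 gets 3.
- c2 → R plays D (best of 0, 1, 1, 6, 4); Player 2 gets 5.
- c3 → R plays C (best of 3, 3, 7, 1, 1); Player 2 gets 3.
Player 2's induced payoffs are 3, 5, 3, so Player 2 commits to c2. Subgame-perfect outcome: (D, c2) with payoffs (6, 5).

c2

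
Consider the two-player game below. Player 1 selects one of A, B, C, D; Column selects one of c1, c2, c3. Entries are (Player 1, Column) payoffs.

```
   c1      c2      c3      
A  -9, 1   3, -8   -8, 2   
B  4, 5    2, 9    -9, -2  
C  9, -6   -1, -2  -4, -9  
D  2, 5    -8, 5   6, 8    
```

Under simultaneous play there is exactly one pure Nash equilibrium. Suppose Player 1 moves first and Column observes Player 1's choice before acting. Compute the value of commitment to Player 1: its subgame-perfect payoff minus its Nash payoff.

0

Column best-responds to each possible Player 1 move:
- A: BR = c3, leader payoff -8.
- B: BR = c2, leader payoff 2.
- C: BR = c2, leader payoff -1.
- D: BR = c3, leader payoff 6.
Among -8, 2, -1, 6, the best is 6 at D. Subgame-perfect outcome: (D, c3) with payoffs (6, 8).
Now find the simultaneous Nash equilibrium.
Player 1's best replies: c1→C; c2→A; c3→D.
Column's best replies: A→c3; B→c2; C→c2; D→c3.
Only (D, c3) has each player best-responding; Nash payoffs (6, 8).
Player 1's commitment gain: 6 − 6 = 0.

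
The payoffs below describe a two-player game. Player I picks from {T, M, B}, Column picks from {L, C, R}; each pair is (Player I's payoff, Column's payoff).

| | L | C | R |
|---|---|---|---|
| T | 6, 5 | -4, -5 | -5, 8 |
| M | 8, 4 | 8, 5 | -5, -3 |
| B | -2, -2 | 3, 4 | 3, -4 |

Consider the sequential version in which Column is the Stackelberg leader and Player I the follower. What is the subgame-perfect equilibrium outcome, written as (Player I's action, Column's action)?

Work backward from Player I's decision.
- L: BR = M, leader payoff 4.
- C: BR = M, leader payoff 5.
- R: BR = B, leader payoff -4.
Among 4, 5, -4, the best is 5 at C. Subgame-perfect outcome: (M, C) with payoffs (8, 5).

(M, C)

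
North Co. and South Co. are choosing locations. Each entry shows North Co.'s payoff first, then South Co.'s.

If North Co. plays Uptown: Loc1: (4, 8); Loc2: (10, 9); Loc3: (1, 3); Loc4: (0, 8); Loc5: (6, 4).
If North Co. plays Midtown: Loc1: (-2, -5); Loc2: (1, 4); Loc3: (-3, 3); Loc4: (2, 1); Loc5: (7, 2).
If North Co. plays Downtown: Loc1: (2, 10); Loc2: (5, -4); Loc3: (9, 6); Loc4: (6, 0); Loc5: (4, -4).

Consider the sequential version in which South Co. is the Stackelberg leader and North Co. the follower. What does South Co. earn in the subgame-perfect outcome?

Backward induction with South Co. moving first.
- Loc1: BR = Uptown, leader payoff 8.
- Loc2: BR = Uptown, leader payoff 9.
- Loc3: BR = Downtown, leader payoff 6.
- Loc4: BR = Downtown, leader payoff 0.
- Loc5: BR = Midtown, leader payoff 2.
Maximizing over 8, 9, 6, 0, 2, South Co. chooses Loc2. Subgame-perfect outcome: (Uptown, Loc2) with payoffs (10, 9).

9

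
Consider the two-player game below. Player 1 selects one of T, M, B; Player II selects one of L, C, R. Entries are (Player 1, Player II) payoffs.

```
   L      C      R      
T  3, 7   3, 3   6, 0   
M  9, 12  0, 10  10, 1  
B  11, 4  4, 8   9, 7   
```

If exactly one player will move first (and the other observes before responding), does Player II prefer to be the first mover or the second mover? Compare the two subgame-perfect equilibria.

If Player 1 leads: Player II's best replies are T→L, M→L, B→C; Player 1's induced payoffs 3, 9, 4; outcome (M, L), payoffs (9, 12).
If Player II leads: Player 1's best replies are L→B, C→B, R→M; Player II's induced payoffs 4, 8, 1; outcome (B, C), payoffs (4, 8).
Player II gets 8 moving first and 12 moving second, so Player II prefers to move second.

second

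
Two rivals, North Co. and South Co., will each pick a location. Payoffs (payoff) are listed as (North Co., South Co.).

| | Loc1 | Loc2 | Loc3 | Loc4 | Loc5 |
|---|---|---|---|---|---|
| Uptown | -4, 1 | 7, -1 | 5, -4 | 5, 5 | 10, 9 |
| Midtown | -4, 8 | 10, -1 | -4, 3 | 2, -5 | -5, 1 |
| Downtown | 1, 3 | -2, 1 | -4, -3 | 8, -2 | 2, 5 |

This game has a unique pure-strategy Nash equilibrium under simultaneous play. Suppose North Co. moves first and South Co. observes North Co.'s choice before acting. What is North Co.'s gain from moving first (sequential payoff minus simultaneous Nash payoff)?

0

Work backward from South Co.'s decision.
- Uptown → South Co. plays Loc5 (best of 1, -1, -4, 5, 9); North Co. gets 10.
- Midtown → South Co. plays Loc1 (best of 8, -1, 3, -5, 1); North Co. gets -4.
- Downtown → South Co. plays Loc5 (best of 3, 1, -3, -2, 5); North Co. gets 2.
North Co.'s induced payoffs are 10, -4, 2, so North Co. commits to Uptown. Subgame-perfect outcome: (Uptown, Loc5) with payoffs (10, 9).
Under simultaneous play:
North Co.'s best replies: Loc1→Downtown; Loc2→Midtown; Loc3→Uptown; Loc4→Downtown; Loc5→Uptown.
South Co.'s best replies: Uptown→Loc5; Midtown→Loc1; Downtown→Loc5.
The unique mutual best reply is (Uptown, Loc5), giving (10, 9).
North Co.'s commitment gain: 10 − 10 = 0.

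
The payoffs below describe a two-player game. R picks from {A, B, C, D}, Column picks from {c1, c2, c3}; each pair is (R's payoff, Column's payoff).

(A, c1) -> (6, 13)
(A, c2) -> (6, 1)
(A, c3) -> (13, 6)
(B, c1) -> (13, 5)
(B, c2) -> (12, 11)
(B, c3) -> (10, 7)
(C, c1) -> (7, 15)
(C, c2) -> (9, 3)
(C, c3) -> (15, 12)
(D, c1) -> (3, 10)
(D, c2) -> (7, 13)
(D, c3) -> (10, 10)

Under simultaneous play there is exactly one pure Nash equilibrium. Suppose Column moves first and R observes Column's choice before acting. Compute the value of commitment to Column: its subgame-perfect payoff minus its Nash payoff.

R best-responds to each possible Column move:
- c1 → R plays B (best of 6, 13, 7, 3); Column gets 5.
- c2 → R plays B (best of 6, 12, 9, 7); Column gets 11.
- c3 → R plays C (best of 13, 10, 15, 10); Column gets 12.
Maximizing over 5, 11, 12, Column chooses c3. Subgame-perfect outcome: (C, c3) with payoffs (15, 12).
Under simultaneous play:
R's best replies: c1→B; c2→B; c3→C.
Column's best replies: A→c1; B→c2; C→c1; D→c2.
Only (B, c2) has each player best-responding; Nash payoffs (12, 11).
Column's commitment gain: 12 − 11 = 1.

1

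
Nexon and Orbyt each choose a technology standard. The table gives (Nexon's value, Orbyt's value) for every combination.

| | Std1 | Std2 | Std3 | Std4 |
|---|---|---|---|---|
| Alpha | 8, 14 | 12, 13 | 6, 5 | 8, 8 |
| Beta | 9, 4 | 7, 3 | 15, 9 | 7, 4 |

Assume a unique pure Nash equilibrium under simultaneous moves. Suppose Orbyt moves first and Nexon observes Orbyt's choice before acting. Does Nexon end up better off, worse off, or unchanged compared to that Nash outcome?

worse off

Solve by backward induction (Orbyt leads).
- Std1: BR = Beta, leader payoff 4.
- Std2: BR = Alpha, leader payoff 13.
- Std3: BR = Beta, leader payoff 9.
- Std4: BR = Alpha, leader payoff 8.
Maximizing over 4, 13, 9, 8, Orbyt chooses Std2. Subgame-perfect outcome: (Alpha, Std2) with payoffs (12, 13).
For the simultaneous game, intersect best replies.
Nexon's best replies: Std1→Beta; Std2→Alpha; Std3→Beta; Std4→Alpha.
Orbyt's best replies: Alpha→Std1; Beta→Std3.
Only (Beta, Std3) has each player best-responding; Nash payoffs (15, 9).
Nexon earns 12 sequentially versus 15 at the Nash outcome: worse off.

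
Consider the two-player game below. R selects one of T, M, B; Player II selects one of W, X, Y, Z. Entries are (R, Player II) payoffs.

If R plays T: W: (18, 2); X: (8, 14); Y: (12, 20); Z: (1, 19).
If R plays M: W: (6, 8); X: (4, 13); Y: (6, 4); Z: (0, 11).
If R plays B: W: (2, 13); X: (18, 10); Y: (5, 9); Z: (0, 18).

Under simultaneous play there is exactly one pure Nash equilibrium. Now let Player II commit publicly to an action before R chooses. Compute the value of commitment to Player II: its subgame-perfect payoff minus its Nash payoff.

Solve by backward induction (Player II leads).
- W: BR = T, leader payoff 2.
- X: BR = B, leader payoff 10.
- Y: BR = T, leader payoff 20.
- Z: BR = T, leader payoff 19.
Maximizing over 2, 10, 20, 19, Player II chooses Y. Subgame-perfect outcome: (T, Y) with payoffs (12, 20).
Now find the simultaneous Nash equilibrium.
R's best replies: W→T; X→B; Y→T; Z→T.
Player II's best replies: T→Y; M→X; B→Z.
Only (T, Y) has each player best-responding; Nash payoffs (12, 20).
Player II's commitment gain: 20 − 20 = 0.

0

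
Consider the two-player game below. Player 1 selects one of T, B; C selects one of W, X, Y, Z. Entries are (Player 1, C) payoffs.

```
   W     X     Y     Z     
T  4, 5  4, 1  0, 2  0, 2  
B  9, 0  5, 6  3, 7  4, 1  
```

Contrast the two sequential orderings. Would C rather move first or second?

first

If Player 1 leads: C's best replies are T→W, B→Y; Player 1's induced payoffs 4, 3; outcome (T, W), payoffs (4, 5).
If C leads: Player 1's best replies are W→B, X→B, Y→B, Z→B; C's induced payoffs 0, 6, 7, 1; outcome (B, Y), payoffs (3, 7).
C gets 7 moving first and 5 moving second, so C prefers to move first.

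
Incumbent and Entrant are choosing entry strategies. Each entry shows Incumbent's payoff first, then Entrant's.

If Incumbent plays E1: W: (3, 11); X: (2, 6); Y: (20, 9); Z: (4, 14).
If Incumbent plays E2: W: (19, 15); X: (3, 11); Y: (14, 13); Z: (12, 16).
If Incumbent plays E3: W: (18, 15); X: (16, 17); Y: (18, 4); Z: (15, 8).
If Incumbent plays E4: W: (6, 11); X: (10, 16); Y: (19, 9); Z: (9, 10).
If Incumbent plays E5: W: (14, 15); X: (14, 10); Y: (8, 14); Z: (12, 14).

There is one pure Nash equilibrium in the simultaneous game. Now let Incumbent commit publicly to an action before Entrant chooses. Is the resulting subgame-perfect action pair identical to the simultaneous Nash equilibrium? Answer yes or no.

Entrant best-responds to each possible Incumbent move:
- E1 → Entrant plays Z (best of 11, 6, 9, 14); Incumbent gets 4.
- E2 → Entrant plays Z (best of 15, 11, 13, 16); Incumbent gets 12.
- E3 → Entrant plays X (best of 15, 17, 4, 8); Incumbent gets 16.
- E4 → Entrant plays X (best of 11, 16, 9, 10); Incumbent gets 10.
- E5 → Entrant plays W (best of 15, 10, 14, 14); Incumbent gets 14.
Among 4, 12, 16, 10, 14, the best is 16 at E3. Subgame-perfect outcome: (E3, X) with payoffs (16, 17).
Under simultaneous play:
Incumbent's best replies: W→E2; X→E3; Y→E1; Z→E3.
Entrant's best replies: E1→Z; E2→Z; E3→X; E4→X; E5→W.
Only (E3, X) has each player best-responding; Nash payoffs (16, 17).
Sequential outcome (E3, X) coincides with the Nash profile (E3, X).

yes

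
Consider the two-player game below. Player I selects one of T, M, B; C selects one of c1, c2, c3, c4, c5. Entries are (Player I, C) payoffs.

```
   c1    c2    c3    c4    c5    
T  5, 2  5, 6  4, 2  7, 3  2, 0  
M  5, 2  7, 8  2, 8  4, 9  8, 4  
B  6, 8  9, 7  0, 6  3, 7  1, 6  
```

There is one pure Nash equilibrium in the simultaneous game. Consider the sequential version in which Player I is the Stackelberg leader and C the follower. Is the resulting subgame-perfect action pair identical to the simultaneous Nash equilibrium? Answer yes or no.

yes

Backward induction with Player I moving first.
- T: BR = c2, leader payoff 5.
- M: BR = c4, leader payoff 4.
- B: BR = c1, leader payoff 6.
Among 5, 4, 6, the best is 6 at B. Subgame-perfect outcome: (B, c1) with payoffs (6, 8).
Under simultaneous play:
Player I's best replies: c1→B; c2→B; c3→T; c4→T; c5→M.
C's best replies: T→c2; M→c4; B→c1.
Only (B, c1) has each player best-responding; Nash payoffs (6, 8).
Sequential outcome (B, c1) coincides with the Nash profile (B, c1).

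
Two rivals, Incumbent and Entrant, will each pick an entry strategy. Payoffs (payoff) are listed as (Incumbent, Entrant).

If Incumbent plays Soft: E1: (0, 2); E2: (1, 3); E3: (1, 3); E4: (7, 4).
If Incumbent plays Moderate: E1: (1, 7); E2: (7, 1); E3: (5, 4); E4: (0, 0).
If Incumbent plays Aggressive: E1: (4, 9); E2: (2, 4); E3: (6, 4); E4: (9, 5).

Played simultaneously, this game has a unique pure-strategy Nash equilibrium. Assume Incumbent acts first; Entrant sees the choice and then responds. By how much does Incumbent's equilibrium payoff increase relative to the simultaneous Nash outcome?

Work backward from Entrant's decision.
- Soft: BR = E4, leader payoff 7.
- Moderate: BR = E1, leader payoff 1.
- Aggressive: BR = E1, leader payoff 4.
Incumbent's induced payoffs are 7, 1, 4, so Incumbent commits to Soft. Subgame-perfect outcome: (Soft, E4) with payoffs (7, 4).
For the simultaneous game, intersect best replies.
Incumbent's best replies: E1→Aggressive; E2→Moderate; E3→Aggressive; E4→Aggressive.
Entrant's best replies: Soft→E4; Moderate→E1; Aggressive→E1.
The unique mutual best reply is (Aggressive, E1), giving (4, 9).
Incumbent's commitment gain: 7 − 4 = 3.

3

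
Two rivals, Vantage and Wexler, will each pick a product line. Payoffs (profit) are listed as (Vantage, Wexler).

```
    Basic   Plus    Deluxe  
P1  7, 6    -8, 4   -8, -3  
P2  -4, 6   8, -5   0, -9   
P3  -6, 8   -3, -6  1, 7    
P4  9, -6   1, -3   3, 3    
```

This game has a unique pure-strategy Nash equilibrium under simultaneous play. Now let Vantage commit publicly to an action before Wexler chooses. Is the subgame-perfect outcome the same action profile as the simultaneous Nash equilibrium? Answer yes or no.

Solve by backward induction (Vantage leads).
- P1: BR = Basic, leader payoff 7.
- P2: BR = Basic, leader payoff -4.
- P3: BR = Basic, leader payoff -6.
- P4: BR = Deluxe, leader payoff 3.
Vantage's induced payoffs are 7, -4, -6, 3, so Vantage commits to P1. Subgame-perfect outcome: (P1, Basic) with payoffs (7, 6).
Now find the simultaneous Nash equilibrium.
Vantage's best replies: Basic→P4; Plus→P2; Deluxe→P4.
Wexler's best replies: P1→Basic; P2→Basic; P3→Basic; P4→Deluxe.
Only (P4, Deluxe) has each player best-responding; Nash payoffs (3, 3).
Sequential outcome (P1, Basic) differs from the Nash profile (P4, Deluxe).

no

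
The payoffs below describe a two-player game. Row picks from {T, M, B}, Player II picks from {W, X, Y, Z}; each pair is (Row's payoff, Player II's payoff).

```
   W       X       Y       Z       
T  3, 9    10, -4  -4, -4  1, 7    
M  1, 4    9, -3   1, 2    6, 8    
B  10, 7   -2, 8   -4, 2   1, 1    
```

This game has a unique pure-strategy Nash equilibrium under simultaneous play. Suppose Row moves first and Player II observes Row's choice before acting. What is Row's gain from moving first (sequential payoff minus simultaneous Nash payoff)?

Solve by backward induction (Row leads).
- T: Player II compares 9, -4, -4, 7 and picks W; Row would get 3.
- M: Player II compares 4, -3, 2, 8 and picks Z; Row would get 6.
- B: Player II compares 7, 8, 2, 1 and picks X; Row would get -2.
Among 3, 6, -2, the best is 6 at M. Subgame-perfect outcome: (M, Z) with payoffs (6, 8).
Under simultaneous play:
Row's best replies: W→B; X→T; Y→M; Z→M.
Player II's best replies: T→W; M→Z; B→X.
Only (M, Z) has each player best-responding; Nash payoffs (6, 8).
Row's commitment gain: 6 − 6 = 0.

0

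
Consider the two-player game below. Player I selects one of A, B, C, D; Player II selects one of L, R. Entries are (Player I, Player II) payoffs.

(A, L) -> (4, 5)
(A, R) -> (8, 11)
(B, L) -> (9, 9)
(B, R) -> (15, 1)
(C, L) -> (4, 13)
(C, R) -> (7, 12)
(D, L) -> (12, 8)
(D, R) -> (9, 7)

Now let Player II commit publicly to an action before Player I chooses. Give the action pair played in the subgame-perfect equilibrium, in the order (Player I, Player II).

(D, L)

Player I best-responds to each possible Player II move:
- L → Player I plays D (best of 4, 9, 4, 12); Player II gets 8.
- R → Player I plays B (best of 8, 15, 7, 9); Player II gets 1.
Among 8, 1, the best is 8 at L. Subgame-perfect outcome: (D, L) with payoffs (12, 8).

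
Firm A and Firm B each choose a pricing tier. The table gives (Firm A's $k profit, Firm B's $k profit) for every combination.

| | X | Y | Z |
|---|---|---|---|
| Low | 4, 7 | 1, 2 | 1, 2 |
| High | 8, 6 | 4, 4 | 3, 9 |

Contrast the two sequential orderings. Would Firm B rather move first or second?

If Firm A leads: Firm B's best replies are Low→X, High→Z; Firm A's induced payoffs 4, 3; outcome (Low, X), payoffs (4, 7).
If Firm B leads: Firm A's best replies are X→High, Y→High, Z→High; Firm B's induced payoffs 6, 4, 9; outcome (High, Z), payoffs (3, 9).
Firm B gets 9 moving first and 7 moving second, so Firm B prefers to move first.

first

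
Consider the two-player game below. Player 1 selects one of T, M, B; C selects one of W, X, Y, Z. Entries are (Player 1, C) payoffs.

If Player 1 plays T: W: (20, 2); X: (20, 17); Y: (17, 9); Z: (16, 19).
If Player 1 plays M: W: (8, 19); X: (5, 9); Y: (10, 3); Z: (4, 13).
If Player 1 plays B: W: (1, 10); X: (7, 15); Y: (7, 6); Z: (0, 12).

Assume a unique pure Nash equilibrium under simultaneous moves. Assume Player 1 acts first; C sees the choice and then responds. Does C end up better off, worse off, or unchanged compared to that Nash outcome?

C best-responds to each possible Player 1 move:
- T → C plays Z (best of 2, 17, 9, 19); Player 1 gets 16.
- M → C plays W (best of 19, 9, 3, 13); Player 1 gets 8.
- B → C plays X (best of 10, 15, 6, 12); Player 1 gets 7.
Player 1's induced payoffs are 16, 8, 7, so Player 1 commits to T. Subgame-perfect outcome: (T, Z) with payoffs (16, 19).
Under simultaneous play:
Player 1's best replies: W→T; X→T; Y→T; Z→T.
C's best replies: T→Z; M→W; B→X.
Only (T, Z) has each player best-responding; Nash payoffs (16, 19).
C earns 19 sequentially versus 19 at the Nash outcome: unchanged.

unchanged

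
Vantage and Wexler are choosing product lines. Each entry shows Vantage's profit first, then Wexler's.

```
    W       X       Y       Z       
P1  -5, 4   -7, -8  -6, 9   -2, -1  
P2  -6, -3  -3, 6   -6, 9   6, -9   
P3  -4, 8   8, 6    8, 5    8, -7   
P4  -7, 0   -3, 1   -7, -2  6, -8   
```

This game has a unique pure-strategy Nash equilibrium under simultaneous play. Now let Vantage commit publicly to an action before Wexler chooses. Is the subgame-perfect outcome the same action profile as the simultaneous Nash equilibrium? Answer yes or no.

no

Work backward from Wexler's decision.
- P1: BR = Y, leader payoff -6.
- P2: BR = Y, leader payoff -6.
- P3: BR = W, leader payoff -4.
- P4: BR = X, leader payoff -3.
Vantage's induced payoffs are -6, -6, -4, -3, so Vantage commits to P4. Subgame-perfect outcome: (P4, X) with payoffs (-3, 1).
For the simultaneous game, intersect best replies.
Vantage's best replies: W→P3; X→P3; Y→P3; Z→P3.
Wexler's best replies: P1→Y; P2→Y; P3→W; P4→X.
The unique mutual best reply is (P3, W), giving (-4, 8).
Sequential outcome (P4, X) differs from the Nash profile (P3, W).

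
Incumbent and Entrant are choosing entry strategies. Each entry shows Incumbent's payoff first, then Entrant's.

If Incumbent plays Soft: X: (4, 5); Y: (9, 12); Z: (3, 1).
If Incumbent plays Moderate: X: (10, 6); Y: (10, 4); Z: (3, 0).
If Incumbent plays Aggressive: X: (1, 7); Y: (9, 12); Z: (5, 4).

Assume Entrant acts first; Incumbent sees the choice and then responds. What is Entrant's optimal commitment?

Incumbent best-responds to each possible Entrant move:
- X: BR = Moderate, leader payoff 6.
- Y: BR = Moderate, leader payoff 4.
- Z: BR = Aggressive, leader payoff 4.
Maximizing over 6, 4, 4, Entrant chooses X. Subgame-perfect outcome: (Moderate, X) with payoffs (10, 6).

X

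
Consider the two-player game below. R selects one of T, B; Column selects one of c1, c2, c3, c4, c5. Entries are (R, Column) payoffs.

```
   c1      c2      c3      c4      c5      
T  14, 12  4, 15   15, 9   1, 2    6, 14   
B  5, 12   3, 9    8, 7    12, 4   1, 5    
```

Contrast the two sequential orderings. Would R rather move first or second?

first

If R leads: Column's best replies are T→c2, B→c1; R's induced payoffs 4, 5; outcome (B, c1), payoffs (5, 12).
If Column leads: R's best replies are c1→T, c2→T, c3→T, c4→B, c5→T; Column's induced payoffs 12, 15, 9, 4, 14; outcome (T, c2), payoffs (4, 15).
R gets 5 moving first and 4 moving second, so R prefers to move first.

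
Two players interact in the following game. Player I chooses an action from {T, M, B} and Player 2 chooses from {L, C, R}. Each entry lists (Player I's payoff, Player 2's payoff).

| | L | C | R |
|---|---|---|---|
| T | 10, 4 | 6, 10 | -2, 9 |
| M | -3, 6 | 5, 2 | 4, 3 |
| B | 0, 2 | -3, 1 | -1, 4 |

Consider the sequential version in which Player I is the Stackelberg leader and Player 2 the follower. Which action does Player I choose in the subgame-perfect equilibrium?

T

Solve by backward induction (Player I leads).
- T: BR = C, leader payoff 6.
- M: BR = L, leader payoff -3.
- B: BR = R, leader payoff -1.
Player I's induced payoffs are 6, -3, -1, so Player I commits to T. Subgame-perfect outcome: (T, C) with payoffs (6, 10).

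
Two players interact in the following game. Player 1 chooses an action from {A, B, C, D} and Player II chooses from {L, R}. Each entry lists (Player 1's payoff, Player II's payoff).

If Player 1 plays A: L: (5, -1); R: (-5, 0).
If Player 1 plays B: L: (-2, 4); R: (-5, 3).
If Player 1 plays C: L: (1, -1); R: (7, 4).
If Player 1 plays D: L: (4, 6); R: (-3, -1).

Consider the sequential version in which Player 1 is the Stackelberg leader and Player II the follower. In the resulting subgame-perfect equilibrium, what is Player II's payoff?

Player II best-responds to each possible Player 1 move:
- A: Player II compares -1, 0 and picks R; Player 1 would get -5.
- B: Player II compares 4, 3 and picks L; Player 1 would get -2.
- C: Player II compares -1, 4 and picks R; Player 1 would get 7.
- D: Player II compares 6, -1 and picks L; Player 1 would get 4.
Maximizing over -5, -2, 7, 4, Player 1 chooses C. Subgame-perfect outcome: (C, R) with payoffs (7, 4).

4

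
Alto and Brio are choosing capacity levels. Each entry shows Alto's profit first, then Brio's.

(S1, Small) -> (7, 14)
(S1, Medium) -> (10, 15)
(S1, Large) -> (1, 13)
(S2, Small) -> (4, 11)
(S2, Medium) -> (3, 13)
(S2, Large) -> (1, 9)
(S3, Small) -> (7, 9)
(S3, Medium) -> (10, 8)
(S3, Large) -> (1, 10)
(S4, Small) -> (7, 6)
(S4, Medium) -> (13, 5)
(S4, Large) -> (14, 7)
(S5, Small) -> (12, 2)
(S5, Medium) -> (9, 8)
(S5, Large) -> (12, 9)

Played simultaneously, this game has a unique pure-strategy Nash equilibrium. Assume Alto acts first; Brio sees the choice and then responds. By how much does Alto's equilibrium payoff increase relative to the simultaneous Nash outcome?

0

Work backward from Brio's decision.
- S1: BR = Medium, leader payoff 10.
- S2: BR = Medium, leader payoff 3.
- S3: BR = Large, leader payoff 1.
- S4: BR = Large, leader payoff 14.
- S5: BR = Large, leader payoff 12.
Maximizing over 10, 3, 1, 14, 12, Alto chooses S4. Subgame-perfect outcome: (S4, Large) with payoffs (14, 7).
Under simultaneous play:
Alto's best replies: Small→S5; Medium→S4; Large→S4.
Brio's best replies: S1→Medium; S2→Medium; S3→Large; S4→Large; S5→Large.
The unique mutual best reply is (S4, Large), giving (14, 7).
Alto's commitment gain: 14 − 14 = 0.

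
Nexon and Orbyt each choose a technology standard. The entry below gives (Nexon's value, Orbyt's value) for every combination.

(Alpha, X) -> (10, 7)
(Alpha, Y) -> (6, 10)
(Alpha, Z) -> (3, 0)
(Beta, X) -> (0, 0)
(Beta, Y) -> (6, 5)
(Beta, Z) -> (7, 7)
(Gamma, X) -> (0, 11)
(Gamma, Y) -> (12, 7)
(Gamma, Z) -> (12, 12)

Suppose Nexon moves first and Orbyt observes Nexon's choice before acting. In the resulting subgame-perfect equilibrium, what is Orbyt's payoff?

12

Orbyt best-responds to each possible Nexon move:
- Alpha: BR = Y, leader payoff 6.
- Beta: BR = Z, leader payoff 7.
- Gamma: BR = Z, leader payoff 12.
Nexon's induced payoffs are 6, 7, 12, so Nexon commits to Gamma. Subgame-perfect outcome: (Gamma, Z) with payoffs (12, 12).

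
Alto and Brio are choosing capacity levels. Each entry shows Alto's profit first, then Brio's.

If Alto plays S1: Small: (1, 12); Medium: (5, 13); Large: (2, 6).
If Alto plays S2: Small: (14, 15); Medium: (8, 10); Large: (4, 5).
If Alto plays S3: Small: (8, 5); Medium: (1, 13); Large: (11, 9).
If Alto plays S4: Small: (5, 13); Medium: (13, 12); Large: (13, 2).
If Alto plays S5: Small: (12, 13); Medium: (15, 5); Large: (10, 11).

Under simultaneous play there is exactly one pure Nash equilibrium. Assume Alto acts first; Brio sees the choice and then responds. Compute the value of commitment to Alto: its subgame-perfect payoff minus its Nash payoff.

Work backward from Brio's decision.
- S1 → Brio plays Medium (best of 12, 13, 6); Alto gets 5.
- S2 → Brio plays Small (best of 15, 10, 5); Alto gets 14.
- S3 → Brio plays Medium (best of 5, 13, 9); Alto gets 1.
- S4 → Brio plays Small (best of 13, 12, 2); Alto gets 5.
- S5 → Brio plays Small (best of 13, 5, 11); Alto gets 12.
Alto's induced payoffs are 5, 14, 1, 5, 12, so Alto commits to S2. Subgame-perfect outcome: (S2, Small) with payoffs (14, 15).
For the simultaneous game, intersect best replies.
Alto's best replies: Small→S2; Medium→S5; Large→S4.
Brio's best replies: S1→Medium; S2→Small; S3→Medium; S4→Small; S5→Small.
The unique mutual best reply is (S2, Small), giving (14, 15).
Alto's commitment gain: 14 − 14 = 0.

0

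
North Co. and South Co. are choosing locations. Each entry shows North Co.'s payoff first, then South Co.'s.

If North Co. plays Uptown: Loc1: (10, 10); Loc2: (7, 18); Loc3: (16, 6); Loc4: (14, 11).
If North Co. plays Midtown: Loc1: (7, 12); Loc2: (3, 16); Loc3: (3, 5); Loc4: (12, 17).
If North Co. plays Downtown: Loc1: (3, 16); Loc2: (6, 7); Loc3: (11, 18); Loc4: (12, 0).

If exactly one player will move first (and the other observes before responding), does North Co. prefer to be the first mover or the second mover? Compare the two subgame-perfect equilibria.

If North Co. leads: South Co.'s best replies are Uptown→Loc2, Midtown→Loc4, Downtown→Loc3; North Co.'s induced payoffs 7, 12, 11; outcome (Midtown, Loc4), payoffs (12, 17).
If South Co. leads: North Co.'s best replies are Loc1→Uptown, Loc2→Uptown, Loc3→Uptown, Loc4→Uptown; South Co.'s induced payoffs 10, 18, 6, 11; outcome (Uptown, Loc2), payoffs (7, 18).
North Co. gets 12 moving first and 7 moving second, so North Co. prefers to move first.

first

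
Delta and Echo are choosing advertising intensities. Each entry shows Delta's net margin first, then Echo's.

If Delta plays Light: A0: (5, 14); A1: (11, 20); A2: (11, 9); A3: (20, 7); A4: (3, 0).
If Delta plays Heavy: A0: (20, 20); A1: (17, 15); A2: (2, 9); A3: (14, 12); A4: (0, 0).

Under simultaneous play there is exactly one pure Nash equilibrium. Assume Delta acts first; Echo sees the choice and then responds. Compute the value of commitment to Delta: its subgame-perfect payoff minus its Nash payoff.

Backward induction with Delta moving first.
- Light: BR = A1, leader payoff 11.
- Heavy: BR = A0, leader payoff 20.
Maximizing over 11, 20, Delta chooses Heavy. Subgame-perfect outcome: (Heavy, A0) with payoffs (20, 20).
Under simultaneous play:
Delta's best replies: A0→Heavy; A1→Heavy; A2→Light; A3→Light; A4→Light.
Echo's best replies: Light→A1; Heavy→A0.
The unique mutual best reply is (Heavy, A0), giving (20, 20).
Delta's commitment gain: 20 − 20 = 0.

0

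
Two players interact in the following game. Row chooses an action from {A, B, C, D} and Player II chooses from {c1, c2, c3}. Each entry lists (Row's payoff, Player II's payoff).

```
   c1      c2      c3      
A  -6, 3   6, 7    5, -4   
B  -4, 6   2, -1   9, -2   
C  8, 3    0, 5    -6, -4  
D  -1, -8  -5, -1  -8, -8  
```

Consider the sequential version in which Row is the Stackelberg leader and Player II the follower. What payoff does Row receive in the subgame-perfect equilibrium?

Player II best-responds to each possible Row move:
- A: Player II compares 3, 7, -4 and picks c2; Row would get 6.
- B: Player II compares 6, -1, -2 and picks c1; Row would get -4.
- C: Player II compares 3, 5, -4 and picks c2; Row would get 0.
- D: Player II compares -8, -1, -8 and picks c2; Row would get -5.
Maximizing over 6, -4, 0, -5, Row chooses A. Subgame-perfect outcome: (A, c2) with payoffs (6, 7).

6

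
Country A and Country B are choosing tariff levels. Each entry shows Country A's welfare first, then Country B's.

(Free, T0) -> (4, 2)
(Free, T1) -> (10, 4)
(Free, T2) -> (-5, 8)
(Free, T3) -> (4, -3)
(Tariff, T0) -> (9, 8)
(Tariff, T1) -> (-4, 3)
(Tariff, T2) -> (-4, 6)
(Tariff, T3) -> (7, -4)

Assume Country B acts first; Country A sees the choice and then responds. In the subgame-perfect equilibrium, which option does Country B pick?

T0

Country A best-responds to each possible Country B move:
- T0: Country A compares 4, 9 and picks Tariff; Country B would get 8.
- T1: Country A compares 10, -4 and picks Free; Country B would get 4.
- T2: Country A compares -5, -4 and picks Tariff; Country B would get 6.
- T3: Country A compares 4, 7 and picks Tariff; Country B would get -4.
Among 8, 4, 6, -4, the best is 8 at T0. Subgame-perfect outcome: (Tariff, T0) with payoffs (9, 8).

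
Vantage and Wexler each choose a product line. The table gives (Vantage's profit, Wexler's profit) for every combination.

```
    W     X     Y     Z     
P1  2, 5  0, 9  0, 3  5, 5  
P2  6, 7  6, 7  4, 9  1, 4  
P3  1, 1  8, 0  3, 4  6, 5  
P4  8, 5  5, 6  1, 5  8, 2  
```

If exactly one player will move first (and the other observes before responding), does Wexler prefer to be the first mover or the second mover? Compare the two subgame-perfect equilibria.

If Vantage leads: Wexler's best replies are P1→X, P2→Y, P3→Z, P4→X; Vantage's induced payoffs 0, 4, 6, 5; outcome (P3, Z), payoffs (6, 5).
If Wexler leads: Vantage's best replies are W→P4, X→P3, Y→P2, Z→P4; Wexler's induced payoffs 5, 0, 9, 2; outcome (P2, Y), payoffs (4, 9).
Wexler gets 9 moving first and 5 moving second, so Wexler prefers to move first.

first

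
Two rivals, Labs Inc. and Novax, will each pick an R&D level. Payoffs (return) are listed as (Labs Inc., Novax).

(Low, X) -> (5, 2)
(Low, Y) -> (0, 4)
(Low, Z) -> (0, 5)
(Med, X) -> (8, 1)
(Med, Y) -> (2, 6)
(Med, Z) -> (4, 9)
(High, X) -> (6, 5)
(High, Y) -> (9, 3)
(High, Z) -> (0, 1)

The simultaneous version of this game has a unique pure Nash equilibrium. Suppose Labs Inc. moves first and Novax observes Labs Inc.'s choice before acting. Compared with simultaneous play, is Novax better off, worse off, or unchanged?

Novax best-responds to each possible Labs Inc. move:
- Low: Novax compares 2, 4, 5 and picks Z; Labs Inc. would get 0.
- Med: Novax compares 1, 6, 9 and picks Z; Labs Inc. would get 4.
- High: Novax compares 5, 3, 1 and picks X; Labs Inc. would get 6.
Maximizing over 0, 4, 6, Labs Inc. chooses High. Subgame-perfect outcome: (High, X) with payoffs (6, 5).
For the simultaneous game, intersect best replies.
Labs Inc.'s best replies: X→Med; Y→High; Z→Med.
Novax's best replies: Low→Z; Med→Z; High→X.
Only (Med, Z) has each player best-responding; Nash payoffs (4, 9).
Novax earns 5 sequentially versus 9 at the Nash outcome: worse off.

worse off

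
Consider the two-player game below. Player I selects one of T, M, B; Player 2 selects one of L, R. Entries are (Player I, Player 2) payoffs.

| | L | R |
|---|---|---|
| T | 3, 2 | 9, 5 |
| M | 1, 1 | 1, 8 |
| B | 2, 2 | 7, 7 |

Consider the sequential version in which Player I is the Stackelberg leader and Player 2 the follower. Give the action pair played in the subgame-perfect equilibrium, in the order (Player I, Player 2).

(T, R)

Player 2 best-responds to each possible Player I move:
- T: Player 2 compares 2, 5 and picks R; Player I would get 9.
- M: Player 2 compares 1, 8 and picks R; Player I would get 1.
- B: Player 2 compares 2, 7 and picks R; Player I would get 7.
Maximizing over 9, 1, 7, Player I chooses T. Subgame-perfect outcome: (T, R) with payoffs (9, 5).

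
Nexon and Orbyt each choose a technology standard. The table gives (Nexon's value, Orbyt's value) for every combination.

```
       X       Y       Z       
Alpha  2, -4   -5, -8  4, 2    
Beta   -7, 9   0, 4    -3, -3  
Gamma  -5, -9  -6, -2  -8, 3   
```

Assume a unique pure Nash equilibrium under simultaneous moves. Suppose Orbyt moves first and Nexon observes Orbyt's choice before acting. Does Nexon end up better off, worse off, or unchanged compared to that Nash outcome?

worse off

Work backward from Nexon's decision.
- X: Nexon compares 2, -7, -5 and picks Alpha; Orbyt would get -4.
- Y: Nexon compares -5, 0, -6 and picks Beta; Orbyt would get 4.
- Z: Nexon compares 4, -3, -8 and picks Alpha; Orbyt would get 2.
Orbyt's induced payoffs are -4, 4, 2, so Orbyt commits to Y. Subgame-perfect outcome: (Beta, Y) with payoffs (0, 4).
For the simultaneous game, intersect best replies.
Nexon's best replies: X→Alpha; Y→Beta; Z→Alpha.
Orbyt's best replies: Alpha→Z; Beta→X; Gamma→Z.
Only (Alpha, Z) has each player best-responding; Nash payoffs (4, 2).
Nexon earns 0 sequentially versus 4 at the Nash outcome: worse off.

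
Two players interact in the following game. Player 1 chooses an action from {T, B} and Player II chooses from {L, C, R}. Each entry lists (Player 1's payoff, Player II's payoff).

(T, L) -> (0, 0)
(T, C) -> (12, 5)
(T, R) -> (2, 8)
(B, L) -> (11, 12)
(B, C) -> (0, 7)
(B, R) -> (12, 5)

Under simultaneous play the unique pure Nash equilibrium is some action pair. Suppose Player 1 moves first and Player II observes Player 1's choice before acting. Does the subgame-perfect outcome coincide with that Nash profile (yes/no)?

yes

Player II best-responds to each possible Player 1 move:
- T: Player II compares 0, 5, 8 and picks R; Player 1 would get 2.
- B: Player II compares 12, 7, 5 and picks L; Player 1 would get 11.
Among 2, 11, the best is 11 at B. Subgame-perfect outcome: (B, L) with payoffs (11, 12).
Under simultaneous play:
Player 1's best replies: L→B; C→T; R→B.
Player II's best replies: T→R; B→L.
The unique mutual best reply is (B, L), giving (11, 12).
Sequential outcome (B, L) coincides with the Nash profile (B, L).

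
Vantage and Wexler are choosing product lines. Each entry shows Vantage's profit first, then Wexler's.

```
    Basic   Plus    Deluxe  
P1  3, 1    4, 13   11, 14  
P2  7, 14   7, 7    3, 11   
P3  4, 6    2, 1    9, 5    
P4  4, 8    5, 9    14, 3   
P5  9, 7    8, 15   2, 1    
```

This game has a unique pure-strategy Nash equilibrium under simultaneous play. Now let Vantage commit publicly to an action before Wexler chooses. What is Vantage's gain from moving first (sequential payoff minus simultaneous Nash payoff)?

Backward induction with Vantage moving first.
- P1 → Wexler plays Deluxe (best of 1, 13, 14); Vantage gets 11.
- P2 → Wexler plays Basic (best of 14, 7, 11); Vantage gets 7.
- P3 → Wexler plays Basic (best of 6, 1, 5); Vantage gets 4.
- P4 → Wexler plays Plus (best of 8, 9, 3); Vantage gets 5.
- P5 → Wexler plays Plus (best of 7, 15, 1); Vantage gets 8.
Among 11, 7, 4, 5, 8, the best is 11 at P1. Subgame-perfect outcome: (P1, Deluxe) with payoffs (11, 14).
Now find the simultaneous Nash equilibrium.
Vantage's best replies: Basic→P5; Plus→P5; Deluxe→P4.
Wexler's best replies: P1→Deluxe; P2→Basic; P3→Basic; P4→Plus; P5→Plus.
The unique mutual best reply is (P5, Plus), giving (8, 15).
Vantage's commitment gain: 11 − 8 = 3.

3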